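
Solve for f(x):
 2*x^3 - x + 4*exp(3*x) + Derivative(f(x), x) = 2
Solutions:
 f(x) = C1 - x^4/2 + x^2/2 + 2*x - 4*exp(3*x)/3


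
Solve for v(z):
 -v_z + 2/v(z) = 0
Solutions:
 v(z) = -sqrt(C1 + 4*z)
 v(z) = sqrt(C1 + 4*z)


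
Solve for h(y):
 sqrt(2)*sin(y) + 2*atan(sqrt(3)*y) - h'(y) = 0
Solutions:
 h(y) = C1 + 2*y*atan(sqrt(3)*y) - sqrt(3)*log(3*y^2 + 1)/3 - sqrt(2)*cos(y)


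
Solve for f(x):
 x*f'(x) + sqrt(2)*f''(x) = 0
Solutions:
 f(x) = C1 + C2*erf(2^(1/4)*x/2)


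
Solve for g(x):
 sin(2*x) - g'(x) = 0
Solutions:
 g(x) = C1 - cos(2*x)/2


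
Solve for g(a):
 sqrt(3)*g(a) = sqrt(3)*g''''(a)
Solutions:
 g(a) = C1*exp(-a) + C2*exp(a) + C3*sin(a) + C4*cos(a)


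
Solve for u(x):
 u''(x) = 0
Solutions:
 u(x) = C1 + C2*x


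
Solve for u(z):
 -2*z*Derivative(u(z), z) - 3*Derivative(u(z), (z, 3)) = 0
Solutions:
 u(z) = C1 + Integral(C2*airyai(-2^(1/3)*3^(2/3)*z/3) + C3*airybi(-2^(1/3)*3^(2/3)*z/3), z)


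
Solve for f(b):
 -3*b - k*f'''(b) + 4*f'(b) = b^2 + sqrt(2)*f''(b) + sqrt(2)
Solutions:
 f(b) = C1 + C2*exp(sqrt(2)*b*(sqrt(8*k + 1) - 1)/(2*k)) + C3*exp(-sqrt(2)*b*(sqrt(8*k + 1) + 1)/(2*k)) + b^3/12 + sqrt(2)*b^2/16 + 3*b^2/8 + b*k/8 + b/16 + 7*sqrt(2)*b/16


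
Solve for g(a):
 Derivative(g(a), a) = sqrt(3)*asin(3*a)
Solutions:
 g(a) = C1 + sqrt(3)*(a*asin(3*a) + sqrt(1 - 9*a^2)/3)


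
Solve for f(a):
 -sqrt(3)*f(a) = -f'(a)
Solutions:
 f(a) = C1*exp(sqrt(3)*a)


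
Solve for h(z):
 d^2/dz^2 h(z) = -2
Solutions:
 h(z) = C1 + C2*z - z^2


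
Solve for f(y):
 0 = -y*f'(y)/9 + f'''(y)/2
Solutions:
 f(y) = C1 + Integral(C2*airyai(6^(1/3)*y/3) + C3*airybi(6^(1/3)*y/3), y)


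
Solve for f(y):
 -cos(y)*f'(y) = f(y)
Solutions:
 f(y) = C1*sqrt(sin(y) - 1)/sqrt(sin(y) + 1)


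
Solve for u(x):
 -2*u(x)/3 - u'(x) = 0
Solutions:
 u(x) = C1*exp(-2*x/3)


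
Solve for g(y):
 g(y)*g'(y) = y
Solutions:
 g(y) = -sqrt(C1 + y^2)
 g(y) = sqrt(C1 + y^2)


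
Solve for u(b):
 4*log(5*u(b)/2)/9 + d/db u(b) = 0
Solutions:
 -9*Integral(1/(-log(_y) - log(5) + log(2)), (_y, u(b)))/4 = C1 - b


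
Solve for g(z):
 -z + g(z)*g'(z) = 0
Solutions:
 g(z) = -sqrt(C1 + z^2)
 g(z) = sqrt(C1 + z^2)


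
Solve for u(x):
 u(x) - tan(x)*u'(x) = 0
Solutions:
 u(x) = C1*sin(x)


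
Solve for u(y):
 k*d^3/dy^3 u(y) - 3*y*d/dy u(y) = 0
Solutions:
 u(y) = C1 + Integral(C2*airyai(3^(1/3)*y*(1/k)^(1/3)) + C3*airybi(3^(1/3)*y*(1/k)^(1/3)), y)


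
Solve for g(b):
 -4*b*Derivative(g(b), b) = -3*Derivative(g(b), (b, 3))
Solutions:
 g(b) = C1 + Integral(C2*airyai(6^(2/3)*b/3) + C3*airybi(6^(2/3)*b/3), b)


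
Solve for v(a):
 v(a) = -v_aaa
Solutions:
 v(a) = C3*exp(-a) + (C1*sin(sqrt(3)*a/2) + C2*cos(sqrt(3)*a/2))*exp(a/2)


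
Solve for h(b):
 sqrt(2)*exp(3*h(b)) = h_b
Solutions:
 h(b) = log(-1/(C1 + 3*sqrt(2)*b))/3
 h(b) = log((-1/(C1 + sqrt(2)*b))^(1/3)*(-3^(2/3) - 3*3^(1/6)*I)/6)
 h(b) = log((-1/(C1 + sqrt(2)*b))^(1/3)*(-3^(2/3) + 3*3^(1/6)*I)/6)


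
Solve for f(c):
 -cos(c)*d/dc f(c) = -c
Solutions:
 f(c) = C1 + Integral(c/cos(c), c)


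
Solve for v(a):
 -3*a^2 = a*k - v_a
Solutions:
 v(a) = C1 + a^3 + a^2*k/2


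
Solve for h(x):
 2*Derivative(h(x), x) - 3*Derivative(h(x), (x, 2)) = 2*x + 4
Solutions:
 h(x) = C1 + C2*exp(2*x/3) + x^2/2 + 7*x/2


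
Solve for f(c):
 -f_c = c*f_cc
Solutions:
 f(c) = C1 + C2*log(c)


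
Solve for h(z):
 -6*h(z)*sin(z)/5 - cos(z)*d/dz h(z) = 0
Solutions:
 h(z) = C1*cos(z)^(6/5)


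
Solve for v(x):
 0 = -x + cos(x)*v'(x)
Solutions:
 v(x) = C1 + Integral(x/cos(x), x)


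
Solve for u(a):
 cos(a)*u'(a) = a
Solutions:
 u(a) = C1 + Integral(a/cos(a), a)


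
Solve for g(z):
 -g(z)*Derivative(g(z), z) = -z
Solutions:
 g(z) = -sqrt(C1 + z^2)
 g(z) = sqrt(C1 + z^2)


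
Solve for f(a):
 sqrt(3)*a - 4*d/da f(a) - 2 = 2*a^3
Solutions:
 f(a) = C1 - a^4/8 + sqrt(3)*a^2/8 - a/2


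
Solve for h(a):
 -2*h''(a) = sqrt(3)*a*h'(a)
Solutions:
 h(a) = C1 + C2*erf(3^(1/4)*a/2)


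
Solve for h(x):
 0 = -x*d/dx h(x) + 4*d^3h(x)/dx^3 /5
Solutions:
 h(x) = C1 + Integral(C2*airyai(10^(1/3)*x/2) + C3*airybi(10^(1/3)*x/2), x)


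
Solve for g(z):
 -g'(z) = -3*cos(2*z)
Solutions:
 g(z) = C1 + 3*sin(2*z)/2


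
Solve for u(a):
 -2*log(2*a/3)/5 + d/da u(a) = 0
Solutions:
 u(a) = C1 + 2*a*log(a)/5 - 2*a*log(3)/5 - 2*a/5 + 2*a*log(2)/5


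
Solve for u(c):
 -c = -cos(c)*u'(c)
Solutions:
 u(c) = C1 + Integral(c/cos(c), c)


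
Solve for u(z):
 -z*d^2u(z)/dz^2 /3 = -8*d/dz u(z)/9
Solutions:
 u(z) = C1 + C2*z^(11/3)


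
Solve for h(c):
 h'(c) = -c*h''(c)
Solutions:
 h(c) = C1 + C2*log(c)


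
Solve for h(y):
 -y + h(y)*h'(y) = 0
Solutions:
 h(y) = -sqrt(C1 + y^2)
 h(y) = sqrt(C1 + y^2)


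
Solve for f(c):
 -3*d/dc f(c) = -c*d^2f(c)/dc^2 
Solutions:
 f(c) = C1 + C2*c^4


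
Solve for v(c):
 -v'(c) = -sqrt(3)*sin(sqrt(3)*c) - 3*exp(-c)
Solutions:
 v(c) = C1 - cos(sqrt(3)*c) - 3*exp(-c)


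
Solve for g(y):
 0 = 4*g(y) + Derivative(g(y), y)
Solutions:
 g(y) = C1*exp(-4*y)


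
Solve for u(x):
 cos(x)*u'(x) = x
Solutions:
 u(x) = C1 + Integral(x/cos(x), x)


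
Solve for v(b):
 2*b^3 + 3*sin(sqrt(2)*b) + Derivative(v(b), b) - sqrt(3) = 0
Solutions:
 v(b) = C1 - b^4/2 + sqrt(3)*b + 3*sqrt(2)*cos(sqrt(2)*b)/2


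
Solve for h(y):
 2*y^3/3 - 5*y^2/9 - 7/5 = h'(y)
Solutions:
 h(y) = C1 + y^4/6 - 5*y^3/27 - 7*y/5


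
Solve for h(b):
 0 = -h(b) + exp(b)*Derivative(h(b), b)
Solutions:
 h(b) = C1*exp(-exp(-b))


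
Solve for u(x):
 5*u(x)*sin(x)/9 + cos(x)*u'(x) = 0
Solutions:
 u(x) = C1*cos(x)^(5/9)


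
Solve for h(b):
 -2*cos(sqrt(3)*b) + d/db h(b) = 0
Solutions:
 h(b) = C1 + 2*sqrt(3)*sin(sqrt(3)*b)/3


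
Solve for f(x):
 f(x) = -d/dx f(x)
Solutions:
 f(x) = C1*exp(-x)


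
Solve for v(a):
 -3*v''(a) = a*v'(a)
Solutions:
 v(a) = C1 + C2*erf(sqrt(6)*a/6)


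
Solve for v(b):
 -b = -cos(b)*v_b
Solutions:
 v(b) = C1 + Integral(b/cos(b), b)


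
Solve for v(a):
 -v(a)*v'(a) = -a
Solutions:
 v(a) = -sqrt(C1 + a^2)
 v(a) = sqrt(C1 + a^2)


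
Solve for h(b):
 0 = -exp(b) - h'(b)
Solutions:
 h(b) = C1 - exp(b)


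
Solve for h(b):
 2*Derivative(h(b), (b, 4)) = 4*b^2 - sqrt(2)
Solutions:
 h(b) = C1 + C2*b + C3*b^2 + C4*b^3 + b^6/180 - sqrt(2)*b^4/48


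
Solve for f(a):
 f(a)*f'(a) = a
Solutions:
 f(a) = -sqrt(C1 + a^2)
 f(a) = sqrt(C1 + a^2)


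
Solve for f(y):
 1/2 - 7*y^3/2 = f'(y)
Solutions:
 f(y) = C1 - 7*y^4/8 + y/2


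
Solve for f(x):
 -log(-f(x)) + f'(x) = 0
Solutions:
 -li(-f(x)) = C1 + x


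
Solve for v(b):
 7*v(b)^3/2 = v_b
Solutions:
 v(b) = -sqrt(-1/(C1 + 7*b))
 v(b) = sqrt(-1/(C1 + 7*b))


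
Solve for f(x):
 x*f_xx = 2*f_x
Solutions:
 f(x) = C1 + C2*x^3


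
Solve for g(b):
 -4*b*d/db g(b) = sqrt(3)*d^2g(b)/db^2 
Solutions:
 g(b) = C1 + C2*erf(sqrt(2)*3^(3/4)*b/3)


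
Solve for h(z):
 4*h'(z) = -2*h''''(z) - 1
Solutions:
 h(z) = C1 + C4*exp(-2^(1/3)*z) - z/4 + (C2*sin(2^(1/3)*sqrt(3)*z/2) + C3*cos(2^(1/3)*sqrt(3)*z/2))*exp(2^(1/3)*z/2)


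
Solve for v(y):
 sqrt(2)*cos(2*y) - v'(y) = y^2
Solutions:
 v(y) = C1 - y^3/3 + sqrt(2)*sin(2*y)/2


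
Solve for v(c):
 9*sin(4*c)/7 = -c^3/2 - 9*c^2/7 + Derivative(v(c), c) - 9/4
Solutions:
 v(c) = C1 + c^4/8 + 3*c^3/7 + 9*c/4 - 9*cos(4*c)/28


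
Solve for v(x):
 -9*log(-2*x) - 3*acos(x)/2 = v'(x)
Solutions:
 v(x) = C1 - 9*x*log(-x) - 3*x*acos(x)/2 - 9*x*log(2) + 9*x + 3*sqrt(1 - x^2)/2


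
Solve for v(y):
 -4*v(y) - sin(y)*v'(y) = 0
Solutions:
 v(y) = C1*(cos(y)^2 + 2*cos(y) + 1)/(cos(y)^2 - 2*cos(y) + 1)


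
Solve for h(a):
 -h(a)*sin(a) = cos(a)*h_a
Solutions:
 h(a) = C1*cos(a)


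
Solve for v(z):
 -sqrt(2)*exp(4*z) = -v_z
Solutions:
 v(z) = C1 + sqrt(2)*exp(4*z)/4


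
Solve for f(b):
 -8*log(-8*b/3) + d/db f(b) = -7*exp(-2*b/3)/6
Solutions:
 f(b) = C1 + 8*b*log(-b) + 8*b*(-log(3) - 1 + 3*log(2)) + 7*exp(-2*b/3)/4


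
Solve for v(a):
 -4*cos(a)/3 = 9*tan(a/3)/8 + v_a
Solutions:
 v(a) = C1 + 27*log(cos(a/3))/8 - 4*sin(a)/3


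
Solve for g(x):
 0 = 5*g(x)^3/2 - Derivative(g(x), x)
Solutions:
 g(x) = -sqrt(-1/(C1 + 5*x))
 g(x) = sqrt(-1/(C1 + 5*x))


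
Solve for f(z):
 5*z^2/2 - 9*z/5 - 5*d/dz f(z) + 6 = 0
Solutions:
 f(z) = C1 + z^3/6 - 9*z^2/50 + 6*z/5


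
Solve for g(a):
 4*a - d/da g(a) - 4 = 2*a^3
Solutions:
 g(a) = C1 - a^4/2 + 2*a^2 - 4*a


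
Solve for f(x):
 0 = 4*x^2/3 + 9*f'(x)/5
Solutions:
 f(x) = C1 - 20*x^3/81


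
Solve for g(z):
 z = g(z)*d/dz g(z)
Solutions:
 g(z) = -sqrt(C1 + z^2)
 g(z) = sqrt(C1 + z^2)


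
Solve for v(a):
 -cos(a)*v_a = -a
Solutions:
 v(a) = C1 + Integral(a/cos(a), a)


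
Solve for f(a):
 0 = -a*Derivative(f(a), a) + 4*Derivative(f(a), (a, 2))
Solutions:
 f(a) = C1 + C2*erfi(sqrt(2)*a/4)


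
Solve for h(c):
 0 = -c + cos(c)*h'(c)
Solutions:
 h(c) = C1 + Integral(c/cos(c), c)


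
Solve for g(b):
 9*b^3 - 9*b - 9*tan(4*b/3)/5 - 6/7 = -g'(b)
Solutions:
 g(b) = C1 - 9*b^4/4 + 9*b^2/2 + 6*b/7 - 27*log(cos(4*b/3))/20


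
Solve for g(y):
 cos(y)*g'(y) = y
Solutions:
 g(y) = C1 + Integral(y/cos(y), y)


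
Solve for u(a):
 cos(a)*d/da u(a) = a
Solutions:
 u(a) = C1 + Integral(a/cos(a), a)


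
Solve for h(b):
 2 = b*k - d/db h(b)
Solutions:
 h(b) = C1 + b^2*k/2 - 2*b


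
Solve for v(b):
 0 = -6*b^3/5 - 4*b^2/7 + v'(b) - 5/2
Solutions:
 v(b) = C1 + 3*b^4/10 + 4*b^3/21 + 5*b/2


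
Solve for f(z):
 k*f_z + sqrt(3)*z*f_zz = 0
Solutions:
 f(z) = C1 + z^(-sqrt(3)*re(k)/3 + 1)*(C2*sin(sqrt(3)*log(z)*Abs(im(k))/3) + C3*cos(sqrt(3)*log(z)*im(k)/3))


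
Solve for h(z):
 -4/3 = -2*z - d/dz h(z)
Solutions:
 h(z) = C1 - z^2 + 4*z/3


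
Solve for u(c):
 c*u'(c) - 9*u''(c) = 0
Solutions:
 u(c) = C1 + C2*erfi(sqrt(2)*c/6)


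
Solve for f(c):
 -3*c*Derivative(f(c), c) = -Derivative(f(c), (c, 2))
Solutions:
 f(c) = C1 + C2*erfi(sqrt(6)*c/2)


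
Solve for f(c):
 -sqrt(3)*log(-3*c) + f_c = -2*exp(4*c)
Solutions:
 f(c) = C1 + sqrt(3)*c*log(-c) + sqrt(3)*c*(-1 + log(3)) - exp(4*c)/2


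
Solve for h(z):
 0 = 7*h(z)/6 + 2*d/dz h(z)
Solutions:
 h(z) = C1*exp(-7*z/12)


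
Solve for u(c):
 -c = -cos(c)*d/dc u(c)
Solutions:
 u(c) = C1 + Integral(c/cos(c), c)


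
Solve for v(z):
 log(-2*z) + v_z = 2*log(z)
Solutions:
 v(z) = C1 + z*log(z) + z*(-1 - log(2) - I*pi)


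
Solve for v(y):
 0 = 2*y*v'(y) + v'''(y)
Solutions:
 v(y) = C1 + Integral(C2*airyai(-2^(1/3)*y) + C3*airybi(-2^(1/3)*y), y)


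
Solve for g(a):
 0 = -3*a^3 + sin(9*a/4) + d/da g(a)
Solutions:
 g(a) = C1 + 3*a^4/4 + 4*cos(9*a/4)/9


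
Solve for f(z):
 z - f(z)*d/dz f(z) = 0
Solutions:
 f(z) = -sqrt(C1 + z^2)
 f(z) = sqrt(C1 + z^2)


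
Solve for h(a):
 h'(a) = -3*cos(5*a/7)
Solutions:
 h(a) = C1 - 21*sin(5*a/7)/5


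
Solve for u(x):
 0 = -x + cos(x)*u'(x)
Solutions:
 u(x) = C1 + Integral(x/cos(x), x)


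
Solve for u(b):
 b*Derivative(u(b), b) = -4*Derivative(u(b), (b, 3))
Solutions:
 u(b) = C1 + Integral(C2*airyai(-2^(1/3)*b/2) + C3*airybi(-2^(1/3)*b/2), b)


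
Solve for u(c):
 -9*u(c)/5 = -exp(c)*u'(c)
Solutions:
 u(c) = C1*exp(-9*exp(-c)/5)


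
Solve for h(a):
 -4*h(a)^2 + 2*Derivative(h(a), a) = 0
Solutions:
 h(a) = -1/(C1 + 2*a)


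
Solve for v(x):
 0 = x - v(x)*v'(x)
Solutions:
 v(x) = -sqrt(C1 + x^2)
 v(x) = sqrt(C1 + x^2)


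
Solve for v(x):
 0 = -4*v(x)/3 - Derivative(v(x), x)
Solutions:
 v(x) = C1*exp(-4*x/3)


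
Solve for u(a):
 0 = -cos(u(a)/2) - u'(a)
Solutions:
 u(a) = -2*asin((C1 + exp(a))/(C1 - exp(a))) + 2*pi
 u(a) = 2*asin((C1 + exp(a))/(C1 - exp(a)))


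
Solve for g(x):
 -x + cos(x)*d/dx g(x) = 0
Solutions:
 g(x) = C1 + Integral(x/cos(x), x)


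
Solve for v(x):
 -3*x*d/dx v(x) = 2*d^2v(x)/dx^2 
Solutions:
 v(x) = C1 + C2*erf(sqrt(3)*x/2)


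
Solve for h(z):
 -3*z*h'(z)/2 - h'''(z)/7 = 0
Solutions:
 h(z) = C1 + Integral(C2*airyai(-2^(2/3)*21^(1/3)*z/2) + C3*airybi(-2^(2/3)*21^(1/3)*z/2), z)


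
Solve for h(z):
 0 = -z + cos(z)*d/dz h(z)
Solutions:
 h(z) = C1 + Integral(z/cos(z), z)


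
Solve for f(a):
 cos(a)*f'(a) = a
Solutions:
 f(a) = C1 + Integral(a/cos(a), a)


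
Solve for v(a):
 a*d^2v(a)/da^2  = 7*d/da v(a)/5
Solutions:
 v(a) = C1 + C2*a^(12/5)


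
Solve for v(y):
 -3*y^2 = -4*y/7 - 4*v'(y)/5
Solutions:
 v(y) = C1 + 5*y^3/4 - 5*y^2/14


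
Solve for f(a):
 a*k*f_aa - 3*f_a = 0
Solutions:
 f(a) = C1 + a^(((re(k) + 3)*re(k) + im(k)^2)/(re(k)^2 + im(k)^2))*(C2*sin(3*log(a)*Abs(im(k))/(re(k)^2 + im(k)^2)) + C3*cos(3*log(a)*im(k)/(re(k)^2 + im(k)^2)))


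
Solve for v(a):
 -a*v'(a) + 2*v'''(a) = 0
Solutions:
 v(a) = C1 + Integral(C2*airyai(2^(2/3)*a/2) + C3*airybi(2^(2/3)*a/2), a)


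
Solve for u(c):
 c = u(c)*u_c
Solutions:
 u(c) = -sqrt(C1 + c^2)
 u(c) = sqrt(C1 + c^2)


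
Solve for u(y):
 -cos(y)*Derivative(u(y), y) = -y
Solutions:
 u(y) = C1 + Integral(y/cos(y), y)


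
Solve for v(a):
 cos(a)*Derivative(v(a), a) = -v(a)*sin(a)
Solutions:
 v(a) = C1*cos(a)


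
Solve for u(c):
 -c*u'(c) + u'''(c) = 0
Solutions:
 u(c) = C1 + Integral(C2*airyai(c) + C3*airybi(c), c)


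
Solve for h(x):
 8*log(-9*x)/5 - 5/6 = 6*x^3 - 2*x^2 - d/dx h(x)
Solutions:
 h(x) = C1 + 3*x^4/2 - 2*x^3/3 - 8*x*log(-x)/5 + x*(73 - 96*log(3))/30


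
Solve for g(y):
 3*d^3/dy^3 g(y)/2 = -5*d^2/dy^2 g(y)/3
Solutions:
 g(y) = C1 + C2*y + C3*exp(-10*y/9)


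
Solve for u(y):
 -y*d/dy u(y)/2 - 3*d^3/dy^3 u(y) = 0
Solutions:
 u(y) = C1 + Integral(C2*airyai(-6^(2/3)*y/6) + C3*airybi(-6^(2/3)*y/6), y)


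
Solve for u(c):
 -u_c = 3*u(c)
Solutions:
 u(c) = C1*exp(-3*c)


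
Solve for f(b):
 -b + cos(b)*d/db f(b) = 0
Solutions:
 f(b) = C1 + Integral(b/cos(b), b)


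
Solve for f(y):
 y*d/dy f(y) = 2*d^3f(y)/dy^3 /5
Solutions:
 f(y) = C1 + Integral(C2*airyai(2^(2/3)*5^(1/3)*y/2) + C3*airybi(2^(2/3)*5^(1/3)*y/2), y)


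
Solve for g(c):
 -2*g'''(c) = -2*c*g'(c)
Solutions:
 g(c) = C1 + Integral(C2*airyai(c) + C3*airybi(c), c)


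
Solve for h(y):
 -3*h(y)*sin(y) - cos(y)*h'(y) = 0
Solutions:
 h(y) = C1*cos(y)^3


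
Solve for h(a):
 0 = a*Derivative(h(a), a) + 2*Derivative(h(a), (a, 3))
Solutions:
 h(a) = C1 + Integral(C2*airyai(-2^(2/3)*a/2) + C3*airybi(-2^(2/3)*a/2), a)


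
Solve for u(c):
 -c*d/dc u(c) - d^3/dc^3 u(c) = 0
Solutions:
 u(c) = C1 + Integral(C2*airyai(-c) + C3*airybi(-c), c)


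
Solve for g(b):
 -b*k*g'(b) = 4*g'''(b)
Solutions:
 g(b) = C1 + Integral(C2*airyai(2^(1/3)*b*(-k)^(1/3)/2) + C3*airybi(2^(1/3)*b*(-k)^(1/3)/2), b)


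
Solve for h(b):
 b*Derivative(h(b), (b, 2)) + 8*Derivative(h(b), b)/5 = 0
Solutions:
 h(b) = C1 + C2/b^(3/5)


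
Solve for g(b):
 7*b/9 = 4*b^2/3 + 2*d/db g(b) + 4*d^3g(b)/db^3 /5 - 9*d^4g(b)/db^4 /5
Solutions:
 g(b) = C1 + C2*exp(b*(-(27*sqrt(165945) + 10999)^(1/3) - 16/(27*sqrt(165945) + 10999)^(1/3) + 8)/54)*sin(sqrt(3)*b*(-(27*sqrt(165945) + 10999)^(1/3) + 16/(27*sqrt(165945) + 10999)^(1/3))/54) + C3*exp(b*(-(27*sqrt(165945) + 10999)^(1/3) - 16/(27*sqrt(165945) + 10999)^(1/3) + 8)/54)*cos(sqrt(3)*b*(-(27*sqrt(165945) + 10999)^(1/3) + 16/(27*sqrt(165945) + 10999)^(1/3))/54) + C4*exp(b*(16/(27*sqrt(165945) + 10999)^(1/3) + 4 + (27*sqrt(165945) + 10999)^(1/3))/27) - 2*b^3/9 + 7*b^2/36 + 8*b/15


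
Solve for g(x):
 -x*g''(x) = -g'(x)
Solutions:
 g(x) = C1 + C2*x^2


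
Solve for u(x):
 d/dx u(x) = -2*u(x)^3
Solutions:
 u(x) = -sqrt(2)*sqrt(-1/(C1 - 2*x))/2
 u(x) = sqrt(2)*sqrt(-1/(C1 - 2*x))/2


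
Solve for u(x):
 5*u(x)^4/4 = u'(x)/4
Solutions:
 u(x) = (-1/(C1 + 15*x))^(1/3)
 u(x) = (-1/(C1 + 5*x))^(1/3)*(-3^(2/3) - 3*3^(1/6)*I)/6
 u(x) = (-1/(C1 + 5*x))^(1/3)*(-3^(2/3) + 3*3^(1/6)*I)/6


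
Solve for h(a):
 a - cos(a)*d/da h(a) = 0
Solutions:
 h(a) = C1 + Integral(a/cos(a), a)


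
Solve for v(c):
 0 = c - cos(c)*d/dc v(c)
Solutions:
 v(c) = C1 + Integral(c/cos(c), c)


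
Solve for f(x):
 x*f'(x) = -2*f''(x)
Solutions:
 f(x) = C1 + C2*erf(x/2)


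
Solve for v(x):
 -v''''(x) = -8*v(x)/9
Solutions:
 v(x) = C1*exp(-2^(3/4)*sqrt(3)*x/3) + C2*exp(2^(3/4)*sqrt(3)*x/3) + C3*sin(2^(3/4)*sqrt(3)*x/3) + C4*cos(2^(3/4)*sqrt(3)*x/3)


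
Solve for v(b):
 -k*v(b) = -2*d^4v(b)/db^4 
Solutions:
 v(b) = C1*exp(-2^(3/4)*b*k^(1/4)/2) + C2*exp(2^(3/4)*b*k^(1/4)/2) + C3*exp(-2^(3/4)*I*b*k^(1/4)/2) + C4*exp(2^(3/4)*I*b*k^(1/4)/2)


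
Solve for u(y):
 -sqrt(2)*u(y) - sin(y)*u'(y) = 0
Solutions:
 u(y) = C1*(cos(y) + 1)^(sqrt(2)/2)/(cos(y) - 1)^(sqrt(2)/2)


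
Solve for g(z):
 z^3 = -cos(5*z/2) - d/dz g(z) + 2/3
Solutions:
 g(z) = C1 - z^4/4 + 2*z/3 - 2*sin(5*z/2)/5


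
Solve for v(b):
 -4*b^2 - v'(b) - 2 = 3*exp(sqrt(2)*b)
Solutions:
 v(b) = C1 - 4*b^3/3 - 2*b - 3*sqrt(2)*exp(sqrt(2)*b)/2


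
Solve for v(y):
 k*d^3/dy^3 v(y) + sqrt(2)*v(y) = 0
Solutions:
 v(y) = C1*exp(2^(1/6)*y*(-1/k)^(1/3)) + C2*exp(2^(1/6)*y*(-1/k)^(1/3)*(-1 + sqrt(3)*I)/2) + C3*exp(-2^(1/6)*y*(-1/k)^(1/3)*(1 + sqrt(3)*I)/2)


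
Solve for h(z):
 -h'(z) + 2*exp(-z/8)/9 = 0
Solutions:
 h(z) = C1 - 16*exp(-z/8)/9


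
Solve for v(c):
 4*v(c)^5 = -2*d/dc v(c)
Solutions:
 v(c) = -I*(1/(C1 + 8*c))^(1/4)
 v(c) = I*(1/(C1 + 8*c))^(1/4)
 v(c) = -(1/(C1 + 8*c))^(1/4)
 v(c) = (1/(C1 + 8*c))^(1/4)


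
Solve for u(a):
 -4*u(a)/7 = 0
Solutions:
 u(a) = 0


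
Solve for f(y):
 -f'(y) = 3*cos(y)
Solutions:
 f(y) = C1 - 3*sin(y)


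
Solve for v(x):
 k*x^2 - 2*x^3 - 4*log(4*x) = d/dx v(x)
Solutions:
 v(x) = C1 + k*x^3/3 - x^4/2 - 4*x*log(x) - x*log(256) + 4*x


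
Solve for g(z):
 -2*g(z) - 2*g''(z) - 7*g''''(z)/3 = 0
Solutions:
 g(z) = (C1*sin(6^(1/4)*7^(3/4)*z*cos(atan(sqrt(33)/3)/2)/7) + C2*cos(6^(1/4)*7^(3/4)*z*cos(atan(sqrt(33)/3)/2)/7))*exp(-6^(1/4)*7^(3/4)*z*sin(atan(sqrt(33)/3)/2)/7) + (C3*sin(6^(1/4)*7^(3/4)*z*cos(atan(sqrt(33)/3)/2)/7) + C4*cos(6^(1/4)*7^(3/4)*z*cos(atan(sqrt(33)/3)/2)/7))*exp(6^(1/4)*7^(3/4)*z*sin(atan(sqrt(33)/3)/2)/7)


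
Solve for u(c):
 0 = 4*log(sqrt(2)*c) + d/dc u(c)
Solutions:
 u(c) = C1 - 4*c*log(c) - c*log(4) + 4*c


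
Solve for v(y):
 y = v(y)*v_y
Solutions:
 v(y) = -sqrt(C1 + y^2)
 v(y) = sqrt(C1 + y^2)


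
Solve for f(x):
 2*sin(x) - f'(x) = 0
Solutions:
 f(x) = C1 - 2*cos(x)


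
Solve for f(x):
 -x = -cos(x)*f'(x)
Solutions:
 f(x) = C1 + Integral(x/cos(x), x)


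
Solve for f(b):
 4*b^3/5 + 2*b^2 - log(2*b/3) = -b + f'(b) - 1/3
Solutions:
 f(b) = C1 + b^4/5 + 2*b^3/3 + b^2/2 - b*log(b) + b*log(3/2) + 4*b/3


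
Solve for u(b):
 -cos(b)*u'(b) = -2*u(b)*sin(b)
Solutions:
 u(b) = C1/cos(b)^2


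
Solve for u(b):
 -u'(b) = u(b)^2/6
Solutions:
 u(b) = 6/(C1 + b)


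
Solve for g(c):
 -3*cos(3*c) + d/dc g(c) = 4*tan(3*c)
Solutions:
 g(c) = C1 - 4*log(cos(3*c))/3 + sin(3*c)


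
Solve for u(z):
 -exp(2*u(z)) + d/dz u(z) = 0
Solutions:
 u(z) = log(-sqrt(-1/(C1 + z))) - log(2)/2
 u(z) = log(-1/(C1 + z))/2 - log(2)/2


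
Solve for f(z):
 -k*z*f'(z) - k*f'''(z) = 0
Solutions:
 f(z) = C1 + Integral(C2*airyai(-z) + C3*airybi(-z), z)


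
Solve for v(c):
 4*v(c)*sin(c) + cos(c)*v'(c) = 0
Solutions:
 v(c) = C1*cos(c)^4


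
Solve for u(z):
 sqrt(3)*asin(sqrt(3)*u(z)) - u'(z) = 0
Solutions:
 Integral(1/asin(sqrt(3)*_y), (_y, u(z))) = C1 + sqrt(3)*z


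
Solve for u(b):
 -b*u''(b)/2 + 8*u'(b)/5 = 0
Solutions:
 u(b) = C1 + C2*b^(21/5)


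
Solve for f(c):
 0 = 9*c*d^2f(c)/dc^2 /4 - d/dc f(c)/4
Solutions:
 f(c) = C1 + C2*c^(10/9)


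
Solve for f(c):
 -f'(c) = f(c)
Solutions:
 f(c) = C1*exp(-c)


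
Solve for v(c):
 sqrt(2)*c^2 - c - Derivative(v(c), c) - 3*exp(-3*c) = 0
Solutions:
 v(c) = C1 + sqrt(2)*c^3/3 - c^2/2 + exp(-3*c)


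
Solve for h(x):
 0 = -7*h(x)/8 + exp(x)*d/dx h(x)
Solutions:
 h(x) = C1*exp(-7*exp(-x)/8)


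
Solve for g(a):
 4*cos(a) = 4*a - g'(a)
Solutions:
 g(a) = C1 + 2*a^2 - 4*sin(a)


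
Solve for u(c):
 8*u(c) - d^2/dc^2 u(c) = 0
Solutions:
 u(c) = C1*exp(-2*sqrt(2)*c) + C2*exp(2*sqrt(2)*c)


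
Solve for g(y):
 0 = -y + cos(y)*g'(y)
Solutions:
 g(y) = C1 + Integral(y/cos(y), y)


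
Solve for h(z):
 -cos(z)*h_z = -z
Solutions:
 h(z) = C1 + Integral(z/cos(z), z)


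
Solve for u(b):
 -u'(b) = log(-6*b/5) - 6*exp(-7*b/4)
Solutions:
 u(b) = C1 - b*log(-b) + b*(-log(6) + 1 + log(5)) - 24*exp(-7*b/4)/7


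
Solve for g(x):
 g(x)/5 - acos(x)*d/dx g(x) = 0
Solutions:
 g(x) = C1*exp(Integral(1/acos(x), x)/5)


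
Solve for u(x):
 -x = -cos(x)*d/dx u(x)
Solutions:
 u(x) = C1 + Integral(x/cos(x), x)


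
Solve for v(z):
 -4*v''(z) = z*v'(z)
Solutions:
 v(z) = C1 + C2*erf(sqrt(2)*z/4)


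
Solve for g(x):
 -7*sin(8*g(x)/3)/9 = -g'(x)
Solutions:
 -7*x/9 + 3*log(cos(8*g(x)/3) - 1)/16 - 3*log(cos(8*g(x)/3) + 1)/16 = C1


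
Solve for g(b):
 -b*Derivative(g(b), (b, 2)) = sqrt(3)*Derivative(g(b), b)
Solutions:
 g(b) = C1 + C2*b^(1 - sqrt(3))


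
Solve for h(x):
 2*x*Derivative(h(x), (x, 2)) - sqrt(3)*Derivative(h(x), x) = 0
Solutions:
 h(x) = C1 + C2*x^(sqrt(3)/2 + 1)


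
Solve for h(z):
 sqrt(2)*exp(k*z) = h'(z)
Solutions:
 h(z) = C1 + sqrt(2)*exp(k*z)/k


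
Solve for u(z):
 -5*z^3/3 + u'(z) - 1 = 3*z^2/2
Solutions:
 u(z) = C1 + 5*z^4/12 + z^3/2 + z


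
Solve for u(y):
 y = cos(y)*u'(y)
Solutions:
 u(y) = C1 + Integral(y/cos(y), y)


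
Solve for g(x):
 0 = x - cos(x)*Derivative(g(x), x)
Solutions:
 g(x) = C1 + Integral(x/cos(x), x)


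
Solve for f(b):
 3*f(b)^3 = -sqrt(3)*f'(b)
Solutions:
 f(b) = -sqrt(2)*sqrt(-1/(C1 - sqrt(3)*b))/2
 f(b) = sqrt(2)*sqrt(-1/(C1 - sqrt(3)*b))/2


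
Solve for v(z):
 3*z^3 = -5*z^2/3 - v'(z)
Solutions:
 v(z) = C1 - 3*z^4/4 - 5*z^3/9


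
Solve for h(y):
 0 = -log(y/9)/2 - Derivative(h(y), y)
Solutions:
 h(y) = C1 - y*log(y)/2 + y/2 + y*log(3)


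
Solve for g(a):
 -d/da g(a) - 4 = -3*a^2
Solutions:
 g(a) = C1 + a^3 - 4*a


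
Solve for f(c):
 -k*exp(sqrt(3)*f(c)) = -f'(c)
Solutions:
 f(c) = sqrt(3)*(2*log(-1/(C1 + c*k)) - log(3))/6


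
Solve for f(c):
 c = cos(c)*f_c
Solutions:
 f(c) = C1 + Integral(c/cos(c), c)


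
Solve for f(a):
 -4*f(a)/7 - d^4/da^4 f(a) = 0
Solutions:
 f(a) = (C1*sin(7^(3/4)*a/7) + C2*cos(7^(3/4)*a/7))*exp(-7^(3/4)*a/7) + (C3*sin(7^(3/4)*a/7) + C4*cos(7^(3/4)*a/7))*exp(7^(3/4)*a/7)


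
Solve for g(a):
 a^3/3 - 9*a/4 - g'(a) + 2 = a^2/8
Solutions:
 g(a) = C1 + a^4/12 - a^3/24 - 9*a^2/8 + 2*a


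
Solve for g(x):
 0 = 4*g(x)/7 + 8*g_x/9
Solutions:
 g(x) = C1*exp(-9*x/14)


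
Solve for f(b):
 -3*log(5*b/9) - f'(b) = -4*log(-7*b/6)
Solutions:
 f(b) = C1 + b*log(b) + b*(-log(2000) - 1 + 2*log(147) + 4*I*pi)


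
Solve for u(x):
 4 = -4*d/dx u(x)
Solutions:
 u(x) = C1 - x


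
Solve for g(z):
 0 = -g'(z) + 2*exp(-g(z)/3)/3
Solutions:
 g(z) = 3*log(C1 + 2*z/9)


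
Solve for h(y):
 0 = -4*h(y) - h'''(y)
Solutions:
 h(y) = C3*exp(-2^(2/3)*y) + (C1*sin(2^(2/3)*sqrt(3)*y/2) + C2*cos(2^(2/3)*sqrt(3)*y/2))*exp(2^(2/3)*y/2)


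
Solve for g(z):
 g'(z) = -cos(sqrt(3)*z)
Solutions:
 g(z) = C1 - sqrt(3)*sin(sqrt(3)*z)/3


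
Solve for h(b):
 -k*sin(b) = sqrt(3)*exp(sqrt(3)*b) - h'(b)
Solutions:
 h(b) = C1 - k*cos(b) + exp(sqrt(3)*b)


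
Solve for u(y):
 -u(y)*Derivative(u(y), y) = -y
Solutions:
 u(y) = -sqrt(C1 + y^2)
 u(y) = sqrt(C1 + y^2)


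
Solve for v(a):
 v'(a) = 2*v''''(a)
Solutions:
 v(a) = C1 + C4*exp(2^(2/3)*a/2) + (C2*sin(2^(2/3)*sqrt(3)*a/4) + C3*cos(2^(2/3)*sqrt(3)*a/4))*exp(-2^(2/3)*a/4)


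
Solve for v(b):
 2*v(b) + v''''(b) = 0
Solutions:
 v(b) = (C1*sin(2^(3/4)*b/2) + C2*cos(2^(3/4)*b/2))*exp(-2^(3/4)*b/2) + (C3*sin(2^(3/4)*b/2) + C4*cos(2^(3/4)*b/2))*exp(2^(3/4)*b/2)


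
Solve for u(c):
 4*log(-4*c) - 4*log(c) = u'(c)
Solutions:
 u(c) = C1 + 4*c*(2*log(2) + I*pi)


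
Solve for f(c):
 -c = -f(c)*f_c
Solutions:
 f(c) = -sqrt(C1 + c^2)
 f(c) = sqrt(C1 + c^2)


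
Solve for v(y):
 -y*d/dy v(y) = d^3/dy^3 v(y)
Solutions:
 v(y) = C1 + Integral(C2*airyai(-y) + C3*airybi(-y), y)


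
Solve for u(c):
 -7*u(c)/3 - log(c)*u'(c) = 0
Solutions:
 u(c) = C1*exp(-7*li(c)/3)


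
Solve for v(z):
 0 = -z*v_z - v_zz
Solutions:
 v(z) = C1 + C2*erf(sqrt(2)*z/2)


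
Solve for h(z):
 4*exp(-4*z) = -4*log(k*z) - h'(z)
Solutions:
 h(z) = C1 - 4*z*log(k*z) + 4*z + exp(-4*z)


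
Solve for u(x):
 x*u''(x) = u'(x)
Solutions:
 u(x) = C1 + C2*x^2


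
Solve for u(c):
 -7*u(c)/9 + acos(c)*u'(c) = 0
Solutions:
 u(c) = C1*exp(7*Integral(1/acos(c), c)/9)


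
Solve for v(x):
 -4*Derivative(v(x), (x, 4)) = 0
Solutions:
 v(x) = C1 + C2*x + C3*x^2 + C4*x^3


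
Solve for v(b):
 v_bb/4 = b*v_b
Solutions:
 v(b) = C1 + C2*erfi(sqrt(2)*b)


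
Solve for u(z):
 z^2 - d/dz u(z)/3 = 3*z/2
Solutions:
 u(z) = C1 + z^3 - 9*z^2/4


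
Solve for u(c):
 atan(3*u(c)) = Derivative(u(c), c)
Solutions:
 Integral(1/atan(3*_y), (_y, u(c))) = C1 + c


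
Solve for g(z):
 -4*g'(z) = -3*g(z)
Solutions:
 g(z) = C1*exp(3*z/4)


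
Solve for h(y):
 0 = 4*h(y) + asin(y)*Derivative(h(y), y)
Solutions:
 h(y) = C1*exp(-4*Integral(1/asin(y), y))


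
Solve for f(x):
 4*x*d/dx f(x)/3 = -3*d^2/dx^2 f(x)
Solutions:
 f(x) = C1 + C2*erf(sqrt(2)*x/3)


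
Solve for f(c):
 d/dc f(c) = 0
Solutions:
 f(c) = C1


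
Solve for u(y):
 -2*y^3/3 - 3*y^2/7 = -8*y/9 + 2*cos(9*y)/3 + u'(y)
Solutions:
 u(y) = C1 - y^4/6 - y^3/7 + 4*y^2/9 - 2*sin(9*y)/27


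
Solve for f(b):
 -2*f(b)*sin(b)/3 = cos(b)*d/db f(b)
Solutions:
 f(b) = C1*cos(b)^(2/3)


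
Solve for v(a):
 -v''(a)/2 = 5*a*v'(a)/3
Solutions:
 v(a) = C1 + C2*erf(sqrt(15)*a/3)


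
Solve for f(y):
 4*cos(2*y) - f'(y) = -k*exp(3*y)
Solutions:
 f(y) = C1 + k*exp(3*y)/3 + 2*sin(2*y)


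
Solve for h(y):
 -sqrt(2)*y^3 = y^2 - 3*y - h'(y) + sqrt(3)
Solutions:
 h(y) = C1 + sqrt(2)*y^4/4 + y^3/3 - 3*y^2/2 + sqrt(3)*y


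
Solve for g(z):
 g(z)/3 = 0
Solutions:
 g(z) = 0


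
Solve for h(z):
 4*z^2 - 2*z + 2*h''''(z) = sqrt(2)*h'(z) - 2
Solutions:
 h(z) = C1 + C4*exp(2^(5/6)*z/2) + 2*sqrt(2)*z^3/3 - sqrt(2)*z^2/2 + sqrt(2)*z + (C2*sin(2^(5/6)*sqrt(3)*z/4) + C3*cos(2^(5/6)*sqrt(3)*z/4))*exp(-2^(5/6)*z/4)


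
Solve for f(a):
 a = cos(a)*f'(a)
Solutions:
 f(a) = C1 + Integral(a/cos(a), a)


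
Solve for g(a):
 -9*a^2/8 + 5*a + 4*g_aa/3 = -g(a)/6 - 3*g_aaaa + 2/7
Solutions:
 g(a) = 27*a^2/4 - 30*a + (C1*sin(2^(3/4)*sqrt(3)*a*cos(atan(sqrt(2)/4)/2)/6) + C2*cos(2^(3/4)*sqrt(3)*a*cos(atan(sqrt(2)/4)/2)/6))*exp(-2^(3/4)*sqrt(3)*a*sin(atan(sqrt(2)/4)/2)/6) + (C3*sin(2^(3/4)*sqrt(3)*a*cos(atan(sqrt(2)/4)/2)/6) + C4*cos(2^(3/4)*sqrt(3)*a*cos(atan(sqrt(2)/4)/2)/6))*exp(2^(3/4)*sqrt(3)*a*sin(atan(sqrt(2)/4)/2)/6) - 744/7


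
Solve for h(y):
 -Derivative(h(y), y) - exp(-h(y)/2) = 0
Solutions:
 h(y) = 2*log(C1 - y/2)


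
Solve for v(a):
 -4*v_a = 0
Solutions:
 v(a) = C1


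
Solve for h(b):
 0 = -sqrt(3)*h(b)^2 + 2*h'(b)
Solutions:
 h(b) = -2/(C1 + sqrt(3)*b)


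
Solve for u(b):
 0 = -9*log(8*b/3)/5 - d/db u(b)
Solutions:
 u(b) = C1 - 9*b*log(b)/5 - 27*b*log(2)/5 + 9*b/5 + 9*b*log(3)/5


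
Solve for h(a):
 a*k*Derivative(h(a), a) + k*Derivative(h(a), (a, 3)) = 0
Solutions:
 h(a) = C1 + Integral(C2*airyai(-a) + C3*airybi(-a), a)


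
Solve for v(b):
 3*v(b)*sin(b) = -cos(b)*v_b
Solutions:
 v(b) = C1*cos(b)^3


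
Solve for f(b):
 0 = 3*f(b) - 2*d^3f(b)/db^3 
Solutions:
 f(b) = C3*exp(2^(2/3)*3^(1/3)*b/2) + (C1*sin(2^(2/3)*3^(5/6)*b/4) + C2*cos(2^(2/3)*3^(5/6)*b/4))*exp(-2^(2/3)*3^(1/3)*b/4)


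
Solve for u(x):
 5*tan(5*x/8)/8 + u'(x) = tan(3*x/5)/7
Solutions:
 u(x) = C1 - 5*log(cos(3*x/5))/21 + log(cos(5*x/8))


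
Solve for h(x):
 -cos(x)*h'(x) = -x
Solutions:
 h(x) = C1 + Integral(x/cos(x), x)


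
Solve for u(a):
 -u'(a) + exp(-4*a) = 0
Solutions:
 u(a) = C1 - exp(-4*a)/4


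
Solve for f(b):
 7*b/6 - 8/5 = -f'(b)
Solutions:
 f(b) = C1 - 7*b^2/12 + 8*b/5


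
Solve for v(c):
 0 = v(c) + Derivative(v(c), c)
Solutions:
 v(c) = C1*exp(-c)


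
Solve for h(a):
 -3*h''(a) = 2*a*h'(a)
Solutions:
 h(a) = C1 + C2*erf(sqrt(3)*a/3)


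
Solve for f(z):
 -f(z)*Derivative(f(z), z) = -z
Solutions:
 f(z) = -sqrt(C1 + z^2)
 f(z) = sqrt(C1 + z^2)


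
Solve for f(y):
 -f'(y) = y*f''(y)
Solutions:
 f(y) = C1 + C2*log(y)


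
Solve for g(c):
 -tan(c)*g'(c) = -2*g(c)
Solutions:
 g(c) = C1*sin(c)^2


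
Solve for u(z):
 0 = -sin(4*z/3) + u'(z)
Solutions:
 u(z) = C1 - 3*cos(4*z/3)/4


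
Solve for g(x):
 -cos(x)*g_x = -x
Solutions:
 g(x) = C1 + Integral(x/cos(x), x)


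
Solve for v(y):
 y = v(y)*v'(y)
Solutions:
 v(y) = -sqrt(C1 + y^2)
 v(y) = sqrt(C1 + y^2)


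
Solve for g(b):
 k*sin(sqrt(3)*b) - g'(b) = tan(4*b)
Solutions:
 g(b) = C1 - sqrt(3)*k*cos(sqrt(3)*b)/3 + log(cos(4*b))/4


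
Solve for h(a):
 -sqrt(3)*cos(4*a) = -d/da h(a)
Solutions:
 h(a) = C1 + sqrt(3)*sin(4*a)/4


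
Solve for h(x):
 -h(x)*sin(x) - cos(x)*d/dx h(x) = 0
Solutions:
 h(x) = C1*cos(x)


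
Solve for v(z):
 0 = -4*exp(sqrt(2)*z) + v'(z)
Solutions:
 v(z) = C1 + 2*sqrt(2)*exp(sqrt(2)*z)


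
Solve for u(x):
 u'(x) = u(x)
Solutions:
 u(x) = C1*exp(x)


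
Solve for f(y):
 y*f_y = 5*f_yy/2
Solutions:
 f(y) = C1 + C2*erfi(sqrt(5)*y/5)


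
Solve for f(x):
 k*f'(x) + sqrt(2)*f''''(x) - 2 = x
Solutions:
 f(x) = C1 + C2*exp(2^(5/6)*x*(-k)^(1/3)/2) + C3*exp(2^(5/6)*x*(-k)^(1/3)*(-1 + sqrt(3)*I)/4) + C4*exp(-2^(5/6)*x*(-k)^(1/3)*(1 + sqrt(3)*I)/4) + x^2/(2*k) + 2*x/k


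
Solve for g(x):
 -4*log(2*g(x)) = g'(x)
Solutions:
 Integral(1/(log(_y) + log(2)), (_y, g(x)))/4 = C1 - x


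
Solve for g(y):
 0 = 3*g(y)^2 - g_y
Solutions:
 g(y) = -1/(C1 + 3*y)


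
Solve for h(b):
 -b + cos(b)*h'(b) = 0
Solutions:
 h(b) = C1 + Integral(b/cos(b), b)


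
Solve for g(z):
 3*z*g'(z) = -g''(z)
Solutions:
 g(z) = C1 + C2*erf(sqrt(6)*z/2)


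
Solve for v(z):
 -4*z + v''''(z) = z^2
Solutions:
 v(z) = C1 + C2*z + C3*z^2 + C4*z^3 + z^6/360 + z^5/30


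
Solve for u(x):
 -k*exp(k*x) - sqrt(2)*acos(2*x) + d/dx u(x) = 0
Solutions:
 u(x) = C1 + k*Piecewise((exp(k*x)/k, Ne(k, 0)), (x, True)) + sqrt(2)*(x*acos(2*x) - sqrt(1 - 4*x^2)/2)


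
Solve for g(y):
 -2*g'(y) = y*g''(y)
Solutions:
 g(y) = C1 + C2/y


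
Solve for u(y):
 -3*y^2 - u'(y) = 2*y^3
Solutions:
 u(y) = C1 - y^4/2 - y^3


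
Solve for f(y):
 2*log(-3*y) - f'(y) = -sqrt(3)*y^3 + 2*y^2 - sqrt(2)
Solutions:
 f(y) = C1 + sqrt(3)*y^4/4 - 2*y^3/3 + 2*y*log(-y) + y*(-2 + sqrt(2) + 2*log(3))


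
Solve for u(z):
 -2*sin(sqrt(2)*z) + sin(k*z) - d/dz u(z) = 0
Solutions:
 u(z) = C1 + sqrt(2)*cos(sqrt(2)*z) - cos(k*z)/k


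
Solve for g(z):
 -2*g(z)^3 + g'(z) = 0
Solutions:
 g(z) = -sqrt(2)*sqrt(-1/(C1 + 2*z))/2
 g(z) = sqrt(2)*sqrt(-1/(C1 + 2*z))/2


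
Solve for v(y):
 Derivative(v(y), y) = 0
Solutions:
 v(y) = C1


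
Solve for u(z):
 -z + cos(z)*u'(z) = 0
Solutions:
 u(z) = C1 + Integral(z/cos(z), z)


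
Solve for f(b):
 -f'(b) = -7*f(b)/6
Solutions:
 f(b) = C1*exp(7*b/6)


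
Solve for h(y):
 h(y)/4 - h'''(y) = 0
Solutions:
 h(y) = C3*exp(2^(1/3)*y/2) + (C1*sin(2^(1/3)*sqrt(3)*y/4) + C2*cos(2^(1/3)*sqrt(3)*y/4))*exp(-2^(1/3)*y/4)


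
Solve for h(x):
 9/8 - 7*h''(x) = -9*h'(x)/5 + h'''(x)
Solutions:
 h(x) = C1 + C2*exp(x*(-35 + sqrt(1405))/10) + C3*exp(-x*(35 + sqrt(1405))/10) - 5*x/8


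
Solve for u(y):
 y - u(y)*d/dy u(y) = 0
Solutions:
 u(y) = -sqrt(C1 + y^2)
 u(y) = sqrt(C1 + y^2)


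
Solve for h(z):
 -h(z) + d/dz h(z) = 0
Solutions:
 h(z) = C1*exp(z)


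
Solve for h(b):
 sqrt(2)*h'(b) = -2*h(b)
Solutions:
 h(b) = C1*exp(-sqrt(2)*b)


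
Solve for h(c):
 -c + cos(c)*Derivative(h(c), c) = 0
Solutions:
 h(c) = C1 + Integral(c/cos(c), c)


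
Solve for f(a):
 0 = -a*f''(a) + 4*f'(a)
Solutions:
 f(a) = C1 + C2*a^5


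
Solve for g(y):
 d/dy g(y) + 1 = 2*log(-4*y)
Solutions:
 g(y) = C1 + 2*y*log(-y) + y*(-3 + 4*log(2))


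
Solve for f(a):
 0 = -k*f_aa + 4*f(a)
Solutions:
 f(a) = C1*exp(-2*a*sqrt(1/k)) + C2*exp(2*a*sqrt(1/k))


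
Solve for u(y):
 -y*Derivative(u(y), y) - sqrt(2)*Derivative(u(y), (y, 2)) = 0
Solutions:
 u(y) = C1 + C2*erf(2^(1/4)*y/2)


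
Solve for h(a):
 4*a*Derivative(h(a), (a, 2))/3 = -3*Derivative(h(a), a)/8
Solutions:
 h(a) = C1 + C2*a^(23/32)


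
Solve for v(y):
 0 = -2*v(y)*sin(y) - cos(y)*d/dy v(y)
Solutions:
 v(y) = C1*cos(y)^2


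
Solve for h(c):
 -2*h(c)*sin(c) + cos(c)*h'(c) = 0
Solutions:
 h(c) = C1/cos(c)^2


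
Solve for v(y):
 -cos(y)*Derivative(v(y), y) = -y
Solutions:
 v(y) = C1 + Integral(y/cos(y), y)


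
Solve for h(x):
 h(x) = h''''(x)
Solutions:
 h(x) = C1*exp(-x) + C2*exp(x) + C3*sin(x) + C4*cos(x)


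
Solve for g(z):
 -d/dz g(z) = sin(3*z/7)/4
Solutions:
 g(z) = C1 + 7*cos(3*z/7)/12


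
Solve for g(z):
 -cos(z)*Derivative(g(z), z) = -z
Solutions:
 g(z) = C1 + Integral(z/cos(z), z)


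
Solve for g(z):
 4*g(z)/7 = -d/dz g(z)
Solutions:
 g(z) = C1*exp(-4*z/7)


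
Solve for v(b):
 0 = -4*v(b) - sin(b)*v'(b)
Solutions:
 v(b) = C1*(cos(b)^2 + 2*cos(b) + 1)/(cos(b)^2 - 2*cos(b) + 1)


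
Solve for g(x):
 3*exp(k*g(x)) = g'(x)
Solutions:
 g(x) = Piecewise((log(-1/(C1*k + 3*k*x))/k, Ne(k, 0)), (nan, True))
 g(x) = Piecewise((C1 + 3*x, Eq(k, 0)), (nan, True))


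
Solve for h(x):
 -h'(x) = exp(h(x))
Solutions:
 h(x) = log(1/(C1 + x))


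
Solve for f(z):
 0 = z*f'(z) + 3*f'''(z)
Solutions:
 f(z) = C1 + Integral(C2*airyai(-3^(2/3)*z/3) + C3*airybi(-3^(2/3)*z/3), z)


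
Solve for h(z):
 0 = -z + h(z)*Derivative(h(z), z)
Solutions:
 h(z) = -sqrt(C1 + z^2)
 h(z) = sqrt(C1 + z^2)


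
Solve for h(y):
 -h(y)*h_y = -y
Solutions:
 h(y) = -sqrt(C1 + y^2)
 h(y) = sqrt(C1 + y^2)


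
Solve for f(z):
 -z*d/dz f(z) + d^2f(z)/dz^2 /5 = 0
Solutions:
 f(z) = C1 + C2*erfi(sqrt(10)*z/2)


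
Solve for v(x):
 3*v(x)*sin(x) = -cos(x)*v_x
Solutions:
 v(x) = C1*cos(x)^3


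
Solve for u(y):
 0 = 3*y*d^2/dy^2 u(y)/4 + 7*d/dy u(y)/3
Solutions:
 u(y) = C1 + C2/y^(19/9)


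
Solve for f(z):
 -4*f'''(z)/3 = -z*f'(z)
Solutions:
 f(z) = C1 + Integral(C2*airyai(6^(1/3)*z/2) + C3*airybi(6^(1/3)*z/2), z)


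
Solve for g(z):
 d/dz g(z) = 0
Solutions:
 g(z) = C1


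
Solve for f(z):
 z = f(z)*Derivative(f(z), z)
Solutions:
 f(z) = -sqrt(C1 + z^2)
 f(z) = sqrt(C1 + z^2)


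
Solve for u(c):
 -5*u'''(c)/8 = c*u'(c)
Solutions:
 u(c) = C1 + Integral(C2*airyai(-2*5^(2/3)*c/5) + C3*airybi(-2*5^(2/3)*c/5), c)


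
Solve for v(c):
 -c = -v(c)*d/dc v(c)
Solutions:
 v(c) = -sqrt(C1 + c^2)
 v(c) = sqrt(C1 + c^2)


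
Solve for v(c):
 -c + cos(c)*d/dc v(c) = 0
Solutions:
 v(c) = C1 + Integral(c/cos(c), c)


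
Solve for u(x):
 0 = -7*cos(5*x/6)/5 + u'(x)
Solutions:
 u(x) = C1 + 42*sin(5*x/6)/25


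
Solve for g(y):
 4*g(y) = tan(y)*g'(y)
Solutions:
 g(y) = C1*sin(y)^4


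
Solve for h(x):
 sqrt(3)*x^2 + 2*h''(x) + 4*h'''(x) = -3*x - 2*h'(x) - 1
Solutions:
 h(x) = C1 - sqrt(3)*x^3/6 - 3*x^2/4 + sqrt(3)*x^2/2 + x + sqrt(3)*x + (C2*sin(sqrt(7)*x/4) + C3*cos(sqrt(7)*x/4))*exp(-x/4)


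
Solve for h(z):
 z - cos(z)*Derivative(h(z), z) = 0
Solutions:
 h(z) = C1 + Integral(z/cos(z), z)


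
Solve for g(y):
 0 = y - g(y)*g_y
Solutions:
 g(y) = -sqrt(C1 + y^2)
 g(y) = sqrt(C1 + y^2)


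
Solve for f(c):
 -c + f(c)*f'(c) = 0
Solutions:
 f(c) = -sqrt(C1 + c^2)
 f(c) = sqrt(C1 + c^2)


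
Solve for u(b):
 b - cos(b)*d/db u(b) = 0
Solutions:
 u(b) = C1 + Integral(b/cos(b), b)


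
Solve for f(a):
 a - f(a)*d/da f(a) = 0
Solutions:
 f(a) = -sqrt(C1 + a^2)
 f(a) = sqrt(C1 + a^2)


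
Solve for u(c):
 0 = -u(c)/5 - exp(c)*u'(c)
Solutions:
 u(c) = C1*exp(exp(-c)/5)


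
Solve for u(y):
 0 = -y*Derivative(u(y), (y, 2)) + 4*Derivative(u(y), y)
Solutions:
 u(y) = C1 + C2*y^5


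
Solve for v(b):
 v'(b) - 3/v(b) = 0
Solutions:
 v(b) = -sqrt(C1 + 6*b)
 v(b) = sqrt(C1 + 6*b)


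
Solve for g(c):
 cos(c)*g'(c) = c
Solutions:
 g(c) = C1 + Integral(c/cos(c), c)


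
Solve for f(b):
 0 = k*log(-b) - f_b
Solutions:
 f(b) = C1 + b*k*log(-b) - b*k


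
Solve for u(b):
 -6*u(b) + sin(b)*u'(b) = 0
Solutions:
 u(b) = C1*(cos(b)^3 - 3*cos(b)^2 + 3*cos(b) - 1)/(cos(b)^3 + 3*cos(b)^2 + 3*cos(b) + 1)


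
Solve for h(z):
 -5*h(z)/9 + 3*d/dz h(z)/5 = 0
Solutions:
 h(z) = C1*exp(25*z/27)


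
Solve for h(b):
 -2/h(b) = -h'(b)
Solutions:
 h(b) = -sqrt(C1 + 4*b)
 h(b) = sqrt(C1 + 4*b)


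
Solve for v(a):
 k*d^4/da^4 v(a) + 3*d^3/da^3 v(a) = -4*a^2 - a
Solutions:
 v(a) = C1 + C2*a + C3*a^2 + C4*exp(-3*a/k) - a^5/45 + a^4*(8*k - 3)/216 - a^3*k*(8*k - 3)/162


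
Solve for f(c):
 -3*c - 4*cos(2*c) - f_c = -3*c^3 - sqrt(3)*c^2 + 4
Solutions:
 f(c) = C1 + 3*c^4/4 + sqrt(3)*c^3/3 - 3*c^2/2 - 4*c - 4*sin(c)*cos(c)


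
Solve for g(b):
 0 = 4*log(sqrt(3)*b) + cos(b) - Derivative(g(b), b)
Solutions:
 g(b) = C1 + 4*b*log(b) - 4*b + 2*b*log(3) + sin(b)


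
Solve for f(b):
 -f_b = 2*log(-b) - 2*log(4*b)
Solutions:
 f(b) = C1 + 2*b*(2*log(2) - I*pi)


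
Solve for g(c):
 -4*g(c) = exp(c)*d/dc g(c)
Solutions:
 g(c) = C1*exp(4*exp(-c))


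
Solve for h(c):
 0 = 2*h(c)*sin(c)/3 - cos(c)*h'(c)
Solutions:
 h(c) = C1/cos(c)^(2/3)


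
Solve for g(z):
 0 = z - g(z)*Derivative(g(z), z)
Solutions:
 g(z) = -sqrt(C1 + z^2)
 g(z) = sqrt(C1 + z^2)


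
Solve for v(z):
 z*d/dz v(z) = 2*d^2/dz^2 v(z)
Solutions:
 v(z) = C1 + C2*erfi(z/2)


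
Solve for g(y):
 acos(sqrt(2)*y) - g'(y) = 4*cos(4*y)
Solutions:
 g(y) = C1 + y*acos(sqrt(2)*y) - sqrt(2)*sqrt(1 - 2*y^2)/2 - sin(4*y)


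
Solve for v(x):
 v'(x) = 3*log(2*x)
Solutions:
 v(x) = C1 + 3*x*log(x) - 3*x + x*log(8)


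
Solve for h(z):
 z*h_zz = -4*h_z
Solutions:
 h(z) = C1 + C2/z^3


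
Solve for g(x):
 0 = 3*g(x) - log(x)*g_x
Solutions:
 g(x) = C1*exp(3*li(x))


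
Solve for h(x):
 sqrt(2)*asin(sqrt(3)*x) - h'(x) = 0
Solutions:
 h(x) = C1 + sqrt(2)*(x*asin(sqrt(3)*x) + sqrt(3)*sqrt(1 - 3*x^2)/3)


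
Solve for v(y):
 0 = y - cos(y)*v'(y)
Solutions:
 v(y) = C1 + Integral(y/cos(y), y)


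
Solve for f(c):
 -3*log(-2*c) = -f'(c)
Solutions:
 f(c) = C1 + 3*c*log(-c) + 3*c*(-1 + log(2))


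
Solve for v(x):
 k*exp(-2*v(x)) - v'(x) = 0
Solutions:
 v(x) = log(-sqrt(C1 + 2*k*x))
 v(x) = log(C1 + 2*k*x)/2


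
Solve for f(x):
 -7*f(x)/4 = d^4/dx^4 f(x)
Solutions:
 f(x) = (C1*sin(7^(1/4)*x/2) + C2*cos(7^(1/4)*x/2))*exp(-7^(1/4)*x/2) + (C3*sin(7^(1/4)*x/2) + C4*cos(7^(1/4)*x/2))*exp(7^(1/4)*x/2)


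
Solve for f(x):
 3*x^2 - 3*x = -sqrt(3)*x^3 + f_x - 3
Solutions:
 f(x) = C1 + sqrt(3)*x^4/4 + x^3 - 3*x^2/2 + 3*x
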